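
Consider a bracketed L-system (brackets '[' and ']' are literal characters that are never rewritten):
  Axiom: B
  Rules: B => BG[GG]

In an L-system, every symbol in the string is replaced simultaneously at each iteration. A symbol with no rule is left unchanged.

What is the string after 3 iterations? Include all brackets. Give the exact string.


Answer: BG[GG]G[GG]G[GG]

Derivation:
Step 0: B
Step 1: BG[GG]
Step 2: BG[GG]G[GG]
Step 3: BG[GG]G[GG]G[GG]


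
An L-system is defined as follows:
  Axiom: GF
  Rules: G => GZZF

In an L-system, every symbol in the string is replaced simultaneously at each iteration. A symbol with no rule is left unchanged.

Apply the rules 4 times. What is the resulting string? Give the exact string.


Step 0: GF
Step 1: GZZFF
Step 2: GZZFZZFF
Step 3: GZZFZZFZZFF
Step 4: GZZFZZFZZFZZFF

Answer: GZZFZZFZZFZZFF


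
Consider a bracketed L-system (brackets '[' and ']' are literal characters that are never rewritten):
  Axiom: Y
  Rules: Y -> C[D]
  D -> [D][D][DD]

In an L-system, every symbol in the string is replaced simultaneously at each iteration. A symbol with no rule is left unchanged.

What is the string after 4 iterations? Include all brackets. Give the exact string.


Step 0: Y
Step 1: C[D]
Step 2: C[[D][D][DD]]
Step 3: C[[[D][D][DD]][[D][D][DD]][[D][D][DD][D][D][DD]]]
Step 4: C[[[[D][D][DD]][[D][D][DD]][[D][D][DD][D][D][DD]]][[[D][D][DD]][[D][D][DD]][[D][D][DD][D][D][DD]]][[[D][D][DD]][[D][D][DD]][[D][D][DD][D][D][DD]][[D][D][DD]][[D][D][DD]][[D][D][DD][D][D][DD]]]]

Answer: C[[[[D][D][DD]][[D][D][DD]][[D][D][DD][D][D][DD]]][[[D][D][DD]][[D][D][DD]][[D][D][DD][D][D][DD]]][[[D][D][DD]][[D][D][DD]][[D][D][DD][D][D][DD]][[D][D][DD]][[D][D][DD]][[D][D][DD][D][D][DD]]]]


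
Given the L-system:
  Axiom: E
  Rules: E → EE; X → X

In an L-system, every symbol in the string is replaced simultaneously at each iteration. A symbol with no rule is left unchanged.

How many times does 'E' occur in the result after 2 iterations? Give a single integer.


Step 0: E  (1 'E')
Step 1: EE  (2 'E')
Step 2: EEEE  (4 'E')

Answer: 4


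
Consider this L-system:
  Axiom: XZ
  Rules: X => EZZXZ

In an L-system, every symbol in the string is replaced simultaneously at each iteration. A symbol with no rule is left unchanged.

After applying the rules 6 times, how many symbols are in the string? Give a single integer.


Step 0: length = 2
Step 1: length = 6
Step 2: length = 10
Step 3: length = 14
Step 4: length = 18
Step 5: length = 22
Step 6: length = 26

Answer: 26


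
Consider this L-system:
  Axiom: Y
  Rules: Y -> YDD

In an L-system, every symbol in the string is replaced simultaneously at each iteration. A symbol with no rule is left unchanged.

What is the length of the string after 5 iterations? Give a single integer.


Answer: 11

Derivation:
Step 0: length = 1
Step 1: length = 3
Step 2: length = 5
Step 3: length = 7
Step 4: length = 9
Step 5: length = 11


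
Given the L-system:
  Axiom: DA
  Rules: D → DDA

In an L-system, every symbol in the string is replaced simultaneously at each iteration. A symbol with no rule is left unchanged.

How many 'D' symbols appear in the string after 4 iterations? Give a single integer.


Answer: 16

Derivation:
Step 0: DA  (1 'D')
Step 1: DDAA  (2 'D')
Step 2: DDADDAAA  (4 'D')
Step 3: DDADDAADDADDAAAA  (8 'D')
Step 4: DDADDAADDADDAAADDADDAADDADDAAAAA  (16 'D')


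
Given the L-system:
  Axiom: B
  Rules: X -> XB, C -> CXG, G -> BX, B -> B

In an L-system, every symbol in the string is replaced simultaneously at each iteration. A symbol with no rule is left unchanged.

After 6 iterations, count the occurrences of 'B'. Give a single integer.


Answer: 1

Derivation:
Step 0: B  (1 'B')
Step 1: B  (1 'B')
Step 2: B  (1 'B')
Step 3: B  (1 'B')
Step 4: B  (1 'B')
Step 5: B  (1 'B')
Step 6: B  (1 'B')


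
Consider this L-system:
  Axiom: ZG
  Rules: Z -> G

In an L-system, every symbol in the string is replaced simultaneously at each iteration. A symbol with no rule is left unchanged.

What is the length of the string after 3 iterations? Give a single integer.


Answer: 2

Derivation:
Step 0: length = 2
Step 1: length = 2
Step 2: length = 2
Step 3: length = 2


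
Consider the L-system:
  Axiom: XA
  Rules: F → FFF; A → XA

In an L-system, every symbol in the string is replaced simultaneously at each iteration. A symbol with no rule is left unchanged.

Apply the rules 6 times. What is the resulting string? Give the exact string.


Answer: XXXXXXXA

Derivation:
Step 0: XA
Step 1: XXA
Step 2: XXXA
Step 3: XXXXA
Step 4: XXXXXA
Step 5: XXXXXXA
Step 6: XXXXXXXA


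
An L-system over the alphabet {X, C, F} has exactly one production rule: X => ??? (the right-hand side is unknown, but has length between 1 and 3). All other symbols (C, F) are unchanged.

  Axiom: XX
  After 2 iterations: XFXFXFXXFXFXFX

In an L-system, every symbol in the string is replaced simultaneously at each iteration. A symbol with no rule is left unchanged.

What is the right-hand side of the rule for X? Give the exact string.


Answer: XFX

Derivation:
Trying X => XFX:
  Step 0: XX
  Step 1: XFXXFX
  Step 2: XFXFXFXXFXFXFX
Matches the given result.


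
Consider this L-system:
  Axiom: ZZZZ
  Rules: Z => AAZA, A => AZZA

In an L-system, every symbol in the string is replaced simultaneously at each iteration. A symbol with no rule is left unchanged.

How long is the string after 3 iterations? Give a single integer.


Step 0: length = 4
Step 1: length = 16
Step 2: length = 64
Step 3: length = 256

Answer: 256


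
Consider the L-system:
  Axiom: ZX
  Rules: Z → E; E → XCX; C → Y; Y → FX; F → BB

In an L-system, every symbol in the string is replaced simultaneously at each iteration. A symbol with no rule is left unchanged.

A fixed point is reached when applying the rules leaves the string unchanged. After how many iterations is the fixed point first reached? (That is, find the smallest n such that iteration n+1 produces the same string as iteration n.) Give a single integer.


Step 0: ZX
Step 1: EX
Step 2: XCXX
Step 3: XYXX
Step 4: XFXXX
Step 5: XBBXXX
Step 6: XBBXXX  (unchanged — fixed point at step 5)

Answer: 5


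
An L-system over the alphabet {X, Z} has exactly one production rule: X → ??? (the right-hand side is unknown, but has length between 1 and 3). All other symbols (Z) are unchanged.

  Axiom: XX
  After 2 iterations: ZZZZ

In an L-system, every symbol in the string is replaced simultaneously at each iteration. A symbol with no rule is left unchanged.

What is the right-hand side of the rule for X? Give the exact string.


Trying X → ZZ:
  Step 0: XX
  Step 1: ZZZZ
  Step 2: ZZZZ
Matches the given result.

Answer: ZZ


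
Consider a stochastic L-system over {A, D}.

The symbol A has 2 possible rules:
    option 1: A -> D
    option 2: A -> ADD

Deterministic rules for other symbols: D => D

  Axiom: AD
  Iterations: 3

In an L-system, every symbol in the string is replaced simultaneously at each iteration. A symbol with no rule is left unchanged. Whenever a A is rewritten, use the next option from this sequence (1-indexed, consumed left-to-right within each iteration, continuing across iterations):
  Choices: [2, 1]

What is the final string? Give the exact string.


Answer: DDDD

Derivation:
Step 0: AD
Step 1: ADDD  (used choices [2])
Step 2: DDDD  (used choices [1])
Step 3: DDDD  (used choices [])


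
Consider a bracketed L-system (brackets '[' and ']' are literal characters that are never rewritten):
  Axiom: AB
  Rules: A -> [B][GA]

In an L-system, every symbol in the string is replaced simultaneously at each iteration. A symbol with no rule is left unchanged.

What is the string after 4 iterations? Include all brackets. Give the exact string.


Step 0: AB
Step 1: [B][GA]B
Step 2: [B][G[B][GA]]B
Step 3: [B][G[B][G[B][GA]]]B
Step 4: [B][G[B][G[B][G[B][GA]]]]B

Answer: [B][G[B][G[B][G[B][GA]]]]B


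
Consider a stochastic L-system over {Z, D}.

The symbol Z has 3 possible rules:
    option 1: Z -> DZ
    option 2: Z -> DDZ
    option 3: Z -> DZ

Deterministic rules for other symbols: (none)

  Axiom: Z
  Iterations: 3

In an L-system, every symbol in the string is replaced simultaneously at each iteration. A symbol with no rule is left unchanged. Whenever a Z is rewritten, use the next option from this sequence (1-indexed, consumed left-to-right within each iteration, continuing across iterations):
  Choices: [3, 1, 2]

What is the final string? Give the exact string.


Step 0: Z
Step 1: DZ  (used choices [3])
Step 2: DDZ  (used choices [1])
Step 3: DDDDZ  (used choices [2])

Answer: DDDDZ


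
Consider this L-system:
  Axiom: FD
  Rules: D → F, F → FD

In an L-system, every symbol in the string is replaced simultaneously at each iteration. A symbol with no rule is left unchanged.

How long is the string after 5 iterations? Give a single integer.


Step 0: length = 2
Step 1: length = 3
Step 2: length = 5
Step 3: length = 8
Step 4: length = 13
Step 5: length = 21

Answer: 21


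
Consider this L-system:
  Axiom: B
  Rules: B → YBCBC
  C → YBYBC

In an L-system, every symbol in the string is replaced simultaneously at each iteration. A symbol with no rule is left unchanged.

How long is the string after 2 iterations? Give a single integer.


Step 0: length = 1
Step 1: length = 5
Step 2: length = 21

Answer: 21


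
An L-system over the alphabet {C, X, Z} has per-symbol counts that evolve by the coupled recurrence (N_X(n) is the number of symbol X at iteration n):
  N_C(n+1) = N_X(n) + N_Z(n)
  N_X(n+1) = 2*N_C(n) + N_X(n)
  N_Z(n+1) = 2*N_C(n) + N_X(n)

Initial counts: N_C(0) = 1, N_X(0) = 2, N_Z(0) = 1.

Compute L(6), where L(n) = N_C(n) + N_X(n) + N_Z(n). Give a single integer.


Answer: 1208

Derivation:
Step 0: N_C=1, N_X=2, N_Z=1, L=4
Step 1: N_C=3, N_X=4, N_Z=4, L=11
Step 2: N_C=8, N_X=10, N_Z=10, L=28
Step 3: N_C=20, N_X=26, N_Z=26, L=72
Step 4: N_C=52, N_X=66, N_Z=66, L=184
Step 5: N_C=132, N_X=170, N_Z=170, L=472
Step 6: N_C=340, N_X=434, N_Z=434, L=1208


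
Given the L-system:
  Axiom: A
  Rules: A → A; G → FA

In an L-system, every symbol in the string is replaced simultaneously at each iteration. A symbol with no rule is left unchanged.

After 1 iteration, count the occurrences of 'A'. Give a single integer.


Answer: 1

Derivation:
Step 0: A  (1 'A')
Step 1: A  (1 'A')


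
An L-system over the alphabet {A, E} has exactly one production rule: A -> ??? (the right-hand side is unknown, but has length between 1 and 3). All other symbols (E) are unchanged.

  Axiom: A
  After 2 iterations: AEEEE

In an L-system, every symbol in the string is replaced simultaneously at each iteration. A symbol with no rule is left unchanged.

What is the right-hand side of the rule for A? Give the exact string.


Trying A -> AEE:
  Step 0: A
  Step 1: AEE
  Step 2: AEEEE
Matches the given result.

Answer: AEE


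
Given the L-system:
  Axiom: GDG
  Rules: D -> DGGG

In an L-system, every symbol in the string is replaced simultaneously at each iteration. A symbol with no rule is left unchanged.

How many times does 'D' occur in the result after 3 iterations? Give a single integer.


Answer: 1

Derivation:
Step 0: GDG  (1 'D')
Step 1: GDGGGG  (1 'D')
Step 2: GDGGGGGGG  (1 'D')
Step 3: GDGGGGGGGGGG  (1 'D')


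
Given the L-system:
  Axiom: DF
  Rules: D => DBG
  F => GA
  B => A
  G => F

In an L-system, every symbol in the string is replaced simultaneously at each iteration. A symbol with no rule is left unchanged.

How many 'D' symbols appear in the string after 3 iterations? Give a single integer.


Step 0: DF  (1 'D')
Step 1: DBGGA  (1 'D')
Step 2: DBGAFFA  (1 'D')
Step 3: DBGAFAGAGAA  (1 'D')

Answer: 1


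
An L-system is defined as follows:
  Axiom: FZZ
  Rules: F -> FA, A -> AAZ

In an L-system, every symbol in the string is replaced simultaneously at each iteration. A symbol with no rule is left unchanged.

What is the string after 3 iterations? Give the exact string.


Answer: FAAAZAAZAAZZZZ

Derivation:
Step 0: FZZ
Step 1: FAZZ
Step 2: FAAAZZZ
Step 3: FAAAZAAZAAZZZZ


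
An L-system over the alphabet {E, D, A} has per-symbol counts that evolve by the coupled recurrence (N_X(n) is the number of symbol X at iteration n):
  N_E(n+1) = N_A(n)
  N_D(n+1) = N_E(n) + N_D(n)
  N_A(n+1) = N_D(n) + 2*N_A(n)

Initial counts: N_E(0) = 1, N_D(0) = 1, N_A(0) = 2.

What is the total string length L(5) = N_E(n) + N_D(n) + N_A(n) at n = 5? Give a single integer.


Step 0: N_E=1, N_D=1, N_A=2, L=4
Step 1: N_E=2, N_D=2, N_A=5, L=9
Step 2: N_E=5, N_D=4, N_A=12, L=21
Step 3: N_E=12, N_D=9, N_A=28, L=49
Step 4: N_E=28, N_D=21, N_A=65, L=114
Step 5: N_E=65, N_D=49, N_A=151, L=265

Answer: 265


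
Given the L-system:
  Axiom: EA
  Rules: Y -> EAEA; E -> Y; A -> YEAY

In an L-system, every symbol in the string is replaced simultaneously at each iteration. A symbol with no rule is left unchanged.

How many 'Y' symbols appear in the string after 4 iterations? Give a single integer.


Step 0: EA  (0 'Y')
Step 1: YYEAY  (3 'Y')
Step 2: EAEAEAEAYYEAYEAEA  (3 'Y')
Step 3: YYEAYYYEAYYYEAYYYEAYEAEAEAEAYYEAYEAEAYYEAYYYEAY  (21 'Y')
Step 4: EAEAEAEAYYEAYEAEAEAEAEAEAYYEAYEAEAEAEAEAEAYYEAYEAEAEAEAEAEAYYEAYEAEAYYEAYYYEAYYYEAYYYEAYEAEAEAEAYYEAYEAEAYYEAYYYEAYEAEAEAEAYYEAYEAEAEAEAEAEAYYEAYEAEA  (39 'Y')

Answer: 39


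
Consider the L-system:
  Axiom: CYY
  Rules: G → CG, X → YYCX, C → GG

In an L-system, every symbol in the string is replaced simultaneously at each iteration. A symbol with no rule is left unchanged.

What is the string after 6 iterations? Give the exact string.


Step 0: CYY
Step 1: GGYY
Step 2: CGCGYY
Step 3: GGCGGGCGYY
Step 4: CGCGGGCGCGCGGGCGYY
Step 5: GGCGGGCGCGCGGGCGGGCGGGCGCGCGGGCGYY
Step 6: CGCGGGCGCGCGGGCGGGCGGGCGCGCGGGCGCGCGGGCGCGCGGGCGGGCGGGCGCGCGGGCGYY

Answer: CGCGGGCGCGCGGGCGGGCGGGCGCGCGGGCGCGCGGGCGCGCGGGCGGGCGGGCGCGCGGGCGYY


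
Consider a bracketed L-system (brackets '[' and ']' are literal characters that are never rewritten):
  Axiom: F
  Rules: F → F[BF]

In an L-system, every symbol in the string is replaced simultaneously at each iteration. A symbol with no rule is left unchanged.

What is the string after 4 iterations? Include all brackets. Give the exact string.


Step 0: F
Step 1: F[BF]
Step 2: F[BF][BF[BF]]
Step 3: F[BF][BF[BF]][BF[BF][BF[BF]]]
Step 4: F[BF][BF[BF]][BF[BF][BF[BF]]][BF[BF][BF[BF]][BF[BF][BF[BF]]]]

Answer: F[BF][BF[BF]][BF[BF][BF[BF]]][BF[BF][BF[BF]][BF[BF][BF[BF]]]]


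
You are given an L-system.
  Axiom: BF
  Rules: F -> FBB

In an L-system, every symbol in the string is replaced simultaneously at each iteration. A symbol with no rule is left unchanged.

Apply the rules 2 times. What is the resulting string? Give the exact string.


Answer: BFBBBB

Derivation:
Step 0: BF
Step 1: BFBB
Step 2: BFBBBB


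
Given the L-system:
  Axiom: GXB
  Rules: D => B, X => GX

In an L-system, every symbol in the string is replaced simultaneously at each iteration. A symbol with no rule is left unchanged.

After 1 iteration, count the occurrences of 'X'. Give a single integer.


Answer: 1

Derivation:
Step 0: GXB  (1 'X')
Step 1: GGXB  (1 'X')


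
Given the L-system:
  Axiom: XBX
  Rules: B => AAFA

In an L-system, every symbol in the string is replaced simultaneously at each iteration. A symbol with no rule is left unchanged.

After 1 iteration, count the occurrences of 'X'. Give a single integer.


Step 0: XBX  (2 'X')
Step 1: XAAFAX  (2 'X')

Answer: 2


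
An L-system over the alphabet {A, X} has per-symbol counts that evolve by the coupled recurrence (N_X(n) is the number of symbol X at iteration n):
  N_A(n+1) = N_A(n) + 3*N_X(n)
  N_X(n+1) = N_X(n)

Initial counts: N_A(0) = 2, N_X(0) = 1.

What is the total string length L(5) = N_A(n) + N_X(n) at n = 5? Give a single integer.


Step 0: N_A=2, N_X=1, L=3
Step 1: N_A=5, N_X=1, L=6
Step 2: N_A=8, N_X=1, L=9
Step 3: N_A=11, N_X=1, L=12
Step 4: N_A=14, N_X=1, L=15
Step 5: N_A=17, N_X=1, L=18

Answer: 18


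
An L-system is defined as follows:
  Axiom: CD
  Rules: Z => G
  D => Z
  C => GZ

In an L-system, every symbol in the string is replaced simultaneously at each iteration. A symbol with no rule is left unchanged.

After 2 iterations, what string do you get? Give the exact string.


Step 0: CD
Step 1: GZZ
Step 2: GGG

Answer: GGG


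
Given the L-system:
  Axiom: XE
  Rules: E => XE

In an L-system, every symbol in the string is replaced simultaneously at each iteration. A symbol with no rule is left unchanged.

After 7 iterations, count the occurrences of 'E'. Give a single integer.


Step 0: XE  (1 'E')
Step 1: XXE  (1 'E')
Step 2: XXXE  (1 'E')
Step 3: XXXXE  (1 'E')
Step 4: XXXXXE  (1 'E')
Step 5: XXXXXXE  (1 'E')
Step 6: XXXXXXXE  (1 'E')
Step 7: XXXXXXXXE  (1 'E')

Answer: 1


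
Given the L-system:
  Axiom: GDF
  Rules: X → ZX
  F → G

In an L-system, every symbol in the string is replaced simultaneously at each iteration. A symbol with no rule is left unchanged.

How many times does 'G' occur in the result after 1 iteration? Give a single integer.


Step 0: GDF  (1 'G')
Step 1: GDG  (2 'G')

Answer: 2


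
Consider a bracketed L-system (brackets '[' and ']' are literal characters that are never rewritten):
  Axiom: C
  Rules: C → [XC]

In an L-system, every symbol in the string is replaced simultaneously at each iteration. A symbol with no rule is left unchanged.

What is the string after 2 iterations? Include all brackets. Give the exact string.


Answer: [X[XC]]

Derivation:
Step 0: C
Step 1: [XC]
Step 2: [X[XC]]


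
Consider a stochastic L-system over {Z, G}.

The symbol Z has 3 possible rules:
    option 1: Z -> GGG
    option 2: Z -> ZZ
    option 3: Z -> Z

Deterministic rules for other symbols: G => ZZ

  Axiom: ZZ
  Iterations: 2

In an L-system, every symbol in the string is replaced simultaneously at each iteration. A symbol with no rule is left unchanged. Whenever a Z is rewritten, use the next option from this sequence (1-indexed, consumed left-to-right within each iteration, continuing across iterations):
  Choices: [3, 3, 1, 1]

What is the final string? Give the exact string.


Step 0: ZZ
Step 1: ZZ  (used choices [3, 3])
Step 2: GGGGGG  (used choices [1, 1])

Answer: GGGGGG


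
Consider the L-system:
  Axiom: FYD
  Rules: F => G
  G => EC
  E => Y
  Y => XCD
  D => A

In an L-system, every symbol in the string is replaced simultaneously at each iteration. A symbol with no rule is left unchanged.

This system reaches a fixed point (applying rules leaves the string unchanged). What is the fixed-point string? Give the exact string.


Step 0: FYD
Step 1: GXCDA
Step 2: ECXCAA
Step 3: YCXCAA
Step 4: XCDCXCAA
Step 5: XCACXCAA
Step 6: XCACXCAA  (unchanged — fixed point at step 5)

Answer: XCACXCAA


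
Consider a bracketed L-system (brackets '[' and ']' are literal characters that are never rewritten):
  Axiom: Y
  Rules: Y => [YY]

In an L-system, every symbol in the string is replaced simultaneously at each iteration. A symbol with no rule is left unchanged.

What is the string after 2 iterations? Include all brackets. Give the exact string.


Step 0: Y
Step 1: [YY]
Step 2: [[YY][YY]]

Answer: [[YY][YY]]


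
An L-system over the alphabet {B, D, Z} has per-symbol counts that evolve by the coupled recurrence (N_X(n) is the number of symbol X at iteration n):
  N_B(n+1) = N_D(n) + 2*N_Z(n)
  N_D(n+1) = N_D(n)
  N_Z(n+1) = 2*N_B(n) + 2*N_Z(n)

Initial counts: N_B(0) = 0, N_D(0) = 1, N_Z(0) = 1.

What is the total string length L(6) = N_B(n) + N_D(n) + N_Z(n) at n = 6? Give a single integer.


Answer: 1716

Derivation:
Step 0: N_B=0, N_D=1, N_Z=1, L=2
Step 1: N_B=3, N_D=1, N_Z=2, L=6
Step 2: N_B=5, N_D=1, N_Z=10, L=16
Step 3: N_B=21, N_D=1, N_Z=30, L=52
Step 4: N_B=61, N_D=1, N_Z=102, L=164
Step 5: N_B=205, N_D=1, N_Z=326, L=532
Step 6: N_B=653, N_D=1, N_Z=1062, L=1716


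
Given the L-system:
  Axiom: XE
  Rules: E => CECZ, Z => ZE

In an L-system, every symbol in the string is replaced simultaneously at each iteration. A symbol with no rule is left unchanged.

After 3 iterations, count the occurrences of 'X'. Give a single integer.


Step 0: XE  (1 'X')
Step 1: XCECZ  (1 'X')
Step 2: XCCECZCZE  (1 'X')
Step 3: XCCCECZCZECZECECZ  (1 'X')

Answer: 1


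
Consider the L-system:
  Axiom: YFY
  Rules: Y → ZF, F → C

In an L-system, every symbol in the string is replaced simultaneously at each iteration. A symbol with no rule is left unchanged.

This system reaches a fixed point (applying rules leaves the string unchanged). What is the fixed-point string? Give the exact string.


Answer: ZCCZC

Derivation:
Step 0: YFY
Step 1: ZFCZF
Step 2: ZCCZC
Step 3: ZCCZC  (unchanged — fixed point at step 2)


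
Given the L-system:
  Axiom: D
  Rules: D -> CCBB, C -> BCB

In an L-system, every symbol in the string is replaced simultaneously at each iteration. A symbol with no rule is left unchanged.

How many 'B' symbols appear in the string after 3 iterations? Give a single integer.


Answer: 10

Derivation:
Step 0: D  (0 'B')
Step 1: CCBB  (2 'B')
Step 2: BCBBCBBB  (6 'B')
Step 3: BBCBBBBCBBBB  (10 'B')


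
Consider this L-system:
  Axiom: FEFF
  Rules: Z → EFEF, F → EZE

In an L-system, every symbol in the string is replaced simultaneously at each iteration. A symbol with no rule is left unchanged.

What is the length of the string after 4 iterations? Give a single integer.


Answer: 49

Derivation:
Step 0: length = 4
Step 1: length = 10
Step 2: length = 19
Step 3: length = 31
Step 4: length = 49


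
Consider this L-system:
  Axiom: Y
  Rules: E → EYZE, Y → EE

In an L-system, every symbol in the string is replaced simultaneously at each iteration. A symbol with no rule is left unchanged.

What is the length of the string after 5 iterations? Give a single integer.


Step 0: length = 1
Step 1: length = 2
Step 2: length = 8
Step 3: length = 22
Step 4: length = 62
Step 5: length = 170

Answer: 170


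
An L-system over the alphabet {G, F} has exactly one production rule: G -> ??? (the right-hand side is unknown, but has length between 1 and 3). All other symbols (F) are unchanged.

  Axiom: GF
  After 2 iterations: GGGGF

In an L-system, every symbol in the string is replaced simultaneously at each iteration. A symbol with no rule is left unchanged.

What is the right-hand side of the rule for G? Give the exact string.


Answer: GG

Derivation:
Trying G -> GG:
  Step 0: GF
  Step 1: GGF
  Step 2: GGGGF
Matches the given result.


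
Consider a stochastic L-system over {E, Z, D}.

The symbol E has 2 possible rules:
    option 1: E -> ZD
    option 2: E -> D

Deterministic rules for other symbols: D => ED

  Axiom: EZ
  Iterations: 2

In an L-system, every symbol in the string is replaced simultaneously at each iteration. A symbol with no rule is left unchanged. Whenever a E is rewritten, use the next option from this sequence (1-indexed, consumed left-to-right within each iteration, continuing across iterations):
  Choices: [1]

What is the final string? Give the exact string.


Step 0: EZ
Step 1: ZDZ  (used choices [1])
Step 2: ZEDZ  (used choices [])

Answer: ZEDZ


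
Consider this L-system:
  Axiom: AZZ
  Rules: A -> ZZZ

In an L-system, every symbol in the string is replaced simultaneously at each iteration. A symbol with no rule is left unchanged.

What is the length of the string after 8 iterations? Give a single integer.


Step 0: length = 3
Step 1: length = 5
Step 2: length = 5
Step 3: length = 5
Step 4: length = 5
Step 5: length = 5
Step 6: length = 5
Step 7: length = 5
Step 8: length = 5

Answer: 5


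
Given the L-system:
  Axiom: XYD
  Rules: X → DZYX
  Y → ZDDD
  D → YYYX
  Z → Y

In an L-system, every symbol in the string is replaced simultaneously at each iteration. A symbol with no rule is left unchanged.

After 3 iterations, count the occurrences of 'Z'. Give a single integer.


Answer: 22

Derivation:
Step 0: XYD  (0 'Z')
Step 1: DZYXZDDDYYYX  (2 'Z')
Step 2: YYYXYZDDDDZYXYYYYXYYYXYYYXZDDDZDDDZDDDDZYX  (6 'Z')
Step 3: ZDDDZDDDZDDDDZYXZDDDYYYYXYYYXYYYXYYYXYZDDDDZYXZDDDZDDDZDDDZDDDDZYXZDDDZDDDZDDDDZYXZDDDZDDDZDDDDZYXYYYYXYYYXYYYXYYYYXYYYXYYYXYYYYXYYYXYYYXYYYXYZDDDDZYX  (22 'Z')


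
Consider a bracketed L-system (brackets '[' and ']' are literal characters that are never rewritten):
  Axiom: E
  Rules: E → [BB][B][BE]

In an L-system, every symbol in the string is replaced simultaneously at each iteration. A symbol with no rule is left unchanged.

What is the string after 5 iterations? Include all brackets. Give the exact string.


Step 0: E
Step 1: [BB][B][BE]
Step 2: [BB][B][B[BB][B][BE]]
Step 3: [BB][B][B[BB][B][B[BB][B][BE]]]
Step 4: [BB][B][B[BB][B][B[BB][B][B[BB][B][BE]]]]
Step 5: [BB][B][B[BB][B][B[BB][B][B[BB][B][B[BB][B][BE]]]]]

Answer: [BB][B][B[BB][B][B[BB][B][B[BB][B][B[BB][B][BE]]]]]


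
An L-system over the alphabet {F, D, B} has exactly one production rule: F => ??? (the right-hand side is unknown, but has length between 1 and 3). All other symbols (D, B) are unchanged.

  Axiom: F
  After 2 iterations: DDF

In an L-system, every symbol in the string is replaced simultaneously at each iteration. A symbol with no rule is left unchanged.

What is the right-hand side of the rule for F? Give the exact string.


Answer: DF

Derivation:
Trying F => DF:
  Step 0: F
  Step 1: DF
  Step 2: DDF
Matches the given result.


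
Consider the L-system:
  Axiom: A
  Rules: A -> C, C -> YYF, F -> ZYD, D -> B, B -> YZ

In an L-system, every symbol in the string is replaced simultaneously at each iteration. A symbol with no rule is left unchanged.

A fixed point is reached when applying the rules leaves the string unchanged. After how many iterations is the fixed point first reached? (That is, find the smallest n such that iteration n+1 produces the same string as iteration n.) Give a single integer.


Step 0: A
Step 1: C
Step 2: YYF
Step 3: YYZYD
Step 4: YYZYB
Step 5: YYZYYZ
Step 6: YYZYYZ  (unchanged — fixed point at step 5)

Answer: 5


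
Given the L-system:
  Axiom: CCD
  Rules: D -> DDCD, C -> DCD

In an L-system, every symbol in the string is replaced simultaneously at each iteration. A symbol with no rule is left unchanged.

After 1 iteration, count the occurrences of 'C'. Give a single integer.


Step 0: CCD  (2 'C')
Step 1: DCDDCDDDCD  (3 'C')

Answer: 3


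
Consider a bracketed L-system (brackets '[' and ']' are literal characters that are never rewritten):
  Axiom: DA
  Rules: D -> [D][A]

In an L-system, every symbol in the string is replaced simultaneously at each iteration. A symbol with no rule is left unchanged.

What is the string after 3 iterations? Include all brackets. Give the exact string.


Step 0: DA
Step 1: [D][A]A
Step 2: [[D][A]][A]A
Step 3: [[[D][A]][A]][A]A

Answer: [[[D][A]][A]][A]A


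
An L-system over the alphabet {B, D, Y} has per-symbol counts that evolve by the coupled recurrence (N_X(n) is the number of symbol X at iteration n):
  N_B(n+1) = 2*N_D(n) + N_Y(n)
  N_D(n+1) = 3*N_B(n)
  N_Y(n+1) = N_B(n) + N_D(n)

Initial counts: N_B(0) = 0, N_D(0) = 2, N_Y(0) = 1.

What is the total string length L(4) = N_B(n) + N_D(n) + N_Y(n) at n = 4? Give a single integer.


Answer: 175

Derivation:
Step 0: N_B=0, N_D=2, N_Y=1, L=3
Step 1: N_B=5, N_D=0, N_Y=2, L=7
Step 2: N_B=2, N_D=15, N_Y=5, L=22
Step 3: N_B=35, N_D=6, N_Y=17, L=58
Step 4: N_B=29, N_D=105, N_Y=41, L=175


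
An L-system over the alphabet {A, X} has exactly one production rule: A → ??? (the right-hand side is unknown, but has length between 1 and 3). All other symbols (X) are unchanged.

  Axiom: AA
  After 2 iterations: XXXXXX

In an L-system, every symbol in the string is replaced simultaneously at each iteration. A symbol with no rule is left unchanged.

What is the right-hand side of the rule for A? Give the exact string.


Answer: XXX

Derivation:
Trying A → XXX:
  Step 0: AA
  Step 1: XXXXXX
  Step 2: XXXXXX
Matches the given result.


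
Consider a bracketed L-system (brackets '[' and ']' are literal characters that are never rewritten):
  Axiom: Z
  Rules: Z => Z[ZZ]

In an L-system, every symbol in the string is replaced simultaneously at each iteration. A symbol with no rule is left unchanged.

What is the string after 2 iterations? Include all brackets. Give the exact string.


Step 0: Z
Step 1: Z[ZZ]
Step 2: Z[ZZ][Z[ZZ]Z[ZZ]]

Answer: Z[ZZ][Z[ZZ]Z[ZZ]]


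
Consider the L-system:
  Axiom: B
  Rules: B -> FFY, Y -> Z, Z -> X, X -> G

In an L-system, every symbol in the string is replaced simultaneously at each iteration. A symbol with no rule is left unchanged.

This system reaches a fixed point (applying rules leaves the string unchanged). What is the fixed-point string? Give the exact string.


Step 0: B
Step 1: FFY
Step 2: FFZ
Step 3: FFX
Step 4: FFG
Step 5: FFG  (unchanged — fixed point at step 4)

Answer: FFG


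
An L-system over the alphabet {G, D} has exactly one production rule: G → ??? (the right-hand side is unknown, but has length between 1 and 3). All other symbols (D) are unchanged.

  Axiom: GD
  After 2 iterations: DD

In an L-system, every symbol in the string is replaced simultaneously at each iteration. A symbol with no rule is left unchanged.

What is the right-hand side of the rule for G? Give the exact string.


Trying G → D:
  Step 0: GD
  Step 1: DD
  Step 2: DD
Matches the given result.

Answer: D


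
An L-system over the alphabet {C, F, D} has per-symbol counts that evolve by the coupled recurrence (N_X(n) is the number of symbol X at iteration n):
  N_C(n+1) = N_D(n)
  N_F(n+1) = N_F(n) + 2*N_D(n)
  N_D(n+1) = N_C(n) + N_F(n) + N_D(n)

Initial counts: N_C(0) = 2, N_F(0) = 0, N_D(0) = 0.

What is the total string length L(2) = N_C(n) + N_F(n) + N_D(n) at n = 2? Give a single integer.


Answer: 8

Derivation:
Step 0: N_C=2, N_F=0, N_D=0, L=2
Step 1: N_C=0, N_F=0, N_D=2, L=2
Step 2: N_C=2, N_F=4, N_D=2, L=8


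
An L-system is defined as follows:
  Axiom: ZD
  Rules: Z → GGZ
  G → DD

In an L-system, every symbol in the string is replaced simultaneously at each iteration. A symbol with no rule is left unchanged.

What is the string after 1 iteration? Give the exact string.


Answer: GGZD

Derivation:
Step 0: ZD
Step 1: GGZD


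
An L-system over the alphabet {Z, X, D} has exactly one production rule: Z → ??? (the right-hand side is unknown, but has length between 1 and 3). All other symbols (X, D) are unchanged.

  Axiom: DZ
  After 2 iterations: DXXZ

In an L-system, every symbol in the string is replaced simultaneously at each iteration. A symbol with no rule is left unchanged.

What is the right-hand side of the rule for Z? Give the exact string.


Answer: XZ

Derivation:
Trying Z → XZ:
  Step 0: DZ
  Step 1: DXZ
  Step 2: DXXZ
Matches the given result.


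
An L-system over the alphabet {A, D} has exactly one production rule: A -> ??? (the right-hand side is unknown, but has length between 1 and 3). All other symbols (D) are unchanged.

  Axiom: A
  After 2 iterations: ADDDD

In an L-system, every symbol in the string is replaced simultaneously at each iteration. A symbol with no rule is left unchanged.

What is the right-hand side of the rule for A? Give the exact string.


Trying A -> ADD:
  Step 0: A
  Step 1: ADD
  Step 2: ADDDD
Matches the given result.

Answer: ADD


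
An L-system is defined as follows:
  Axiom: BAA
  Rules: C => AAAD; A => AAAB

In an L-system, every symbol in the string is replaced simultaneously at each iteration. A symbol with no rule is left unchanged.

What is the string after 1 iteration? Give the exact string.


Step 0: BAA
Step 1: BAAABAAAB

Answer: BAAABAAAB


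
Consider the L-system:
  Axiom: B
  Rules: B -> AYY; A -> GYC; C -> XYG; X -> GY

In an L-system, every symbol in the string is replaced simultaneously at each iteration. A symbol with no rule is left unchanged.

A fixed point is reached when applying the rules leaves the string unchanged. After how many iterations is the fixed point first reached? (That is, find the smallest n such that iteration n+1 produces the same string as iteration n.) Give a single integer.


Step 0: B
Step 1: AYY
Step 2: GYCYY
Step 3: GYXYGYY
Step 4: GYGYYGYY
Step 5: GYGYYGYY  (unchanged — fixed point at step 4)

Answer: 4


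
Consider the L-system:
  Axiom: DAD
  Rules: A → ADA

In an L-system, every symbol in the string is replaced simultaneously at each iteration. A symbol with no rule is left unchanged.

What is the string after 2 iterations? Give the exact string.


Answer: DADADADAD

Derivation:
Step 0: DAD
Step 1: DADAD
Step 2: DADADADAD


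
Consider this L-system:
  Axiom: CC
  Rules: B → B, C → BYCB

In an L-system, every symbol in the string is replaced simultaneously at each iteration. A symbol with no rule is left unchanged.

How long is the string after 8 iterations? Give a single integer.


Answer: 50

Derivation:
Step 0: length = 2
Step 1: length = 8
Step 2: length = 14
Step 3: length = 20
Step 4: length = 26
Step 5: length = 32
Step 6: length = 38
Step 7: length = 44
Step 8: length = 50


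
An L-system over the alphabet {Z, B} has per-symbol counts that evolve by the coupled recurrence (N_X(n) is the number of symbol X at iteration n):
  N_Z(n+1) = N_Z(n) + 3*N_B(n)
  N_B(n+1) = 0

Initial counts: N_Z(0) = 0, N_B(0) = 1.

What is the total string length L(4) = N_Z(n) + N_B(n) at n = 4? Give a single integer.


Step 0: N_Z=0, N_B=1, L=1
Step 1: N_Z=3, N_B=0, L=3
Step 2: N_Z=3, N_B=0, L=3
Step 3: N_Z=3, N_B=0, L=3
Step 4: N_Z=3, N_B=0, L=3

Answer: 3


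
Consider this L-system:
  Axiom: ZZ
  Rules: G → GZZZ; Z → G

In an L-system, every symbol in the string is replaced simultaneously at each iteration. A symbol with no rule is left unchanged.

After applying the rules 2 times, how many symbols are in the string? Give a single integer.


Answer: 8

Derivation:
Step 0: length = 2
Step 1: length = 2
Step 2: length = 8


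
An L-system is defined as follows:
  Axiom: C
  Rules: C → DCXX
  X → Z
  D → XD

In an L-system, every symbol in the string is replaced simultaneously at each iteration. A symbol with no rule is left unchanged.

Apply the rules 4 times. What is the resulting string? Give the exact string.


Step 0: C
Step 1: DCXX
Step 2: XDDCXXZZ
Step 3: ZXDXDDCXXZZZZ
Step 4: ZZXDZXDXDDCXXZZZZZZ

Answer: ZZXDZXDXDDCXXZZZZZZ


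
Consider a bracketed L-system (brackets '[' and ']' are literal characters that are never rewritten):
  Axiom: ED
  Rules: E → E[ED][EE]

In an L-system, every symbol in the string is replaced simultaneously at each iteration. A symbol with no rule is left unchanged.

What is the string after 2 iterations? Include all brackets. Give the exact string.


Answer: E[ED][EE][E[ED][EE]D][E[ED][EE]E[ED][EE]]D

Derivation:
Step 0: ED
Step 1: E[ED][EE]D
Step 2: E[ED][EE][E[ED][EE]D][E[ED][EE]E[ED][EE]]D


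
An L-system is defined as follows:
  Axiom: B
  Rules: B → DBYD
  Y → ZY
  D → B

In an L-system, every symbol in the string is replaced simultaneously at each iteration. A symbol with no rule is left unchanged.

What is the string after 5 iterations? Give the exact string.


Step 0: B
Step 1: DBYD
Step 2: BDBYDZYB
Step 3: DBYDBDBYDZYBZZYDBYD
Step 4: BDBYDZYBDBYDBDBYDZYBZZYDBYDZZZYBDBYDZYB
Step 5: DBYDBDBYDZYBZZYDBYDBDBYDZYBDBYDBDBYDZYBZZYDBYDZZZYBDBYDZYBZZZZYDBYDBDBYDZYBZZYDBYD

Answer: DBYDBDBYDZYBZZYDBYDBDBYDZYBDBYDBDBYDZYBZZYDBYDZZZYBDBYDZYBZZZZYDBYDBDBYDZYBZZYDBYD


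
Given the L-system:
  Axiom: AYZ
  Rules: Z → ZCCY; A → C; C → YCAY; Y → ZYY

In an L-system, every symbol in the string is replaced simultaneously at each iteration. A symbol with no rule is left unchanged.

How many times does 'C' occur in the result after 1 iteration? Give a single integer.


Answer: 3

Derivation:
Step 0: AYZ  (0 'C')
Step 1: CZYYZCCY  (3 'C')


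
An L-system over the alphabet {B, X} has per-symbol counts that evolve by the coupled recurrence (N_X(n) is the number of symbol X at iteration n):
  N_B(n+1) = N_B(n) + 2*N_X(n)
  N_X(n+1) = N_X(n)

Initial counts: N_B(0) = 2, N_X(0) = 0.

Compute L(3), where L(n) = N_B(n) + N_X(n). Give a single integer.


Answer: 2

Derivation:
Step 0: N_B=2, N_X=0, L=2
Step 1: N_B=2, N_X=0, L=2
Step 2: N_B=2, N_X=0, L=2
Step 3: N_B=2, N_X=0, L=2


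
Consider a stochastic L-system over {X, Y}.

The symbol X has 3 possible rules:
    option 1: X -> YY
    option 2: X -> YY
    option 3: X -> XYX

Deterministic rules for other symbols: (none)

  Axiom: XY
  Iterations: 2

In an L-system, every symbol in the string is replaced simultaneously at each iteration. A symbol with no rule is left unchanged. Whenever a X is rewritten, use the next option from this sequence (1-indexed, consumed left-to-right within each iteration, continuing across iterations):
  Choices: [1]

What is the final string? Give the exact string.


Step 0: XY
Step 1: YYY  (used choices [1])
Step 2: YYY  (used choices [])

Answer: YYY


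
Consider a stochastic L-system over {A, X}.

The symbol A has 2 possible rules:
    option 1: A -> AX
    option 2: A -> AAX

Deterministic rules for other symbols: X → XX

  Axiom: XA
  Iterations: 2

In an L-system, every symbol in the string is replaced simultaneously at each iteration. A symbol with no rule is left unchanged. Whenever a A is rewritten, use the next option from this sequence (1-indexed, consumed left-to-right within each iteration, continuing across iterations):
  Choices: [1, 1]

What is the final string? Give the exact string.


Step 0: XA
Step 1: XXAX  (used choices [1])
Step 2: XXXXAXXX  (used choices [1])

Answer: XXXXAXXX


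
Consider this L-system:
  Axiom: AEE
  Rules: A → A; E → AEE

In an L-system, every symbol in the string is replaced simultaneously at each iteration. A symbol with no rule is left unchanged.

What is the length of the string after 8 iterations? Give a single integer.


Answer: 1023

Derivation:
Step 0: length = 3
Step 1: length = 7
Step 2: length = 15
Step 3: length = 31
Step 4: length = 63
Step 5: length = 127
Step 6: length = 255
Step 7: length = 511
Step 8: length = 1023


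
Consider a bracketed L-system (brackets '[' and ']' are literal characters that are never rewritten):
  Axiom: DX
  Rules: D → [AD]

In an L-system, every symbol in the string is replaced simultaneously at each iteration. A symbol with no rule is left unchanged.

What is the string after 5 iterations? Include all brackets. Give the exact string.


Answer: [A[A[A[A[AD]]]]]X

Derivation:
Step 0: DX
Step 1: [AD]X
Step 2: [A[AD]]X
Step 3: [A[A[AD]]]X
Step 4: [A[A[A[AD]]]]X
Step 5: [A[A[A[A[AD]]]]]X


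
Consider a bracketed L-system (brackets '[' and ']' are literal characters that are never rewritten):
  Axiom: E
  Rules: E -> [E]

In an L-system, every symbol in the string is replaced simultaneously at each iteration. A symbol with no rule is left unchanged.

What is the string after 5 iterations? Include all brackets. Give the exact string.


Answer: [[[[[E]]]]]

Derivation:
Step 0: E
Step 1: [E]
Step 2: [[E]]
Step 3: [[[E]]]
Step 4: [[[[E]]]]
Step 5: [[[[[E]]]]]


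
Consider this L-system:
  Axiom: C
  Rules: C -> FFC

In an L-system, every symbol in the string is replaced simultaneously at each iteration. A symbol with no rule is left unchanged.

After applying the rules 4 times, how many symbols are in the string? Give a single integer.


Answer: 9

Derivation:
Step 0: length = 1
Step 1: length = 3
Step 2: length = 5
Step 3: length = 7
Step 4: length = 9


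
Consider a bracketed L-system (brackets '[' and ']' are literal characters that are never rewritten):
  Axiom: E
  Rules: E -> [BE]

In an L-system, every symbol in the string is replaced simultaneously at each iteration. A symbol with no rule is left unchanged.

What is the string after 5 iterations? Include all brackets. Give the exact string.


Answer: [B[B[B[B[BE]]]]]

Derivation:
Step 0: E
Step 1: [BE]
Step 2: [B[BE]]
Step 3: [B[B[BE]]]
Step 4: [B[B[B[BE]]]]
Step 5: [B[B[B[B[BE]]]]]


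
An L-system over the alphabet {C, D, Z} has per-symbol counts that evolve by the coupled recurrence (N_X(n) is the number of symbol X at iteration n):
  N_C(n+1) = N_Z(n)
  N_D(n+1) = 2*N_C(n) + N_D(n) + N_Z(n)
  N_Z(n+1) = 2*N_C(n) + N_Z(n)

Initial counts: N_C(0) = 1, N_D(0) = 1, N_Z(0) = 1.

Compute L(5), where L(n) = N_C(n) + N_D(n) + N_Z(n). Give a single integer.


Step 0: N_C=1, N_D=1, N_Z=1, L=3
Step 1: N_C=1, N_D=4, N_Z=3, L=8
Step 2: N_C=3, N_D=9, N_Z=5, L=17
Step 3: N_C=5, N_D=20, N_Z=11, L=36
Step 4: N_C=11, N_D=41, N_Z=21, L=73
Step 5: N_C=21, N_D=84, N_Z=43, L=148

Answer: 148
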